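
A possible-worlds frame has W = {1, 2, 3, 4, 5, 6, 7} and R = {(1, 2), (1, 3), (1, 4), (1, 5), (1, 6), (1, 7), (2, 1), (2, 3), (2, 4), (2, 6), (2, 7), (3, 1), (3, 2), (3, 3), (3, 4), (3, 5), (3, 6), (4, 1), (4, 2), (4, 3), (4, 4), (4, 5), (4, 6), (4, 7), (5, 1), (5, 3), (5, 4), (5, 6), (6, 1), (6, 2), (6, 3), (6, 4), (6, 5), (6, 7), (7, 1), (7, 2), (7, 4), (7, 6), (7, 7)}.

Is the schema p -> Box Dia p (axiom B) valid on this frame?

By correspondence theory, B is valid on a frame iff R is symmetric.
Symmetric: yes — every pair in R has its reverse in R.

Yes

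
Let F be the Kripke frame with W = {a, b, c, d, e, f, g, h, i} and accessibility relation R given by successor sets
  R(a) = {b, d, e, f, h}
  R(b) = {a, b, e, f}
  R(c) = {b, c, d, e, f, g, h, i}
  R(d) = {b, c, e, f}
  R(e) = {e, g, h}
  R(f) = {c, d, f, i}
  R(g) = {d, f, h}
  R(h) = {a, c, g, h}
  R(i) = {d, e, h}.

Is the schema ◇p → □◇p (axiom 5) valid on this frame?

No

By correspondence theory, 5 is valid on a frame iff R is Euclidean.
Euclidean: no — a R b and a R d, but not b R d.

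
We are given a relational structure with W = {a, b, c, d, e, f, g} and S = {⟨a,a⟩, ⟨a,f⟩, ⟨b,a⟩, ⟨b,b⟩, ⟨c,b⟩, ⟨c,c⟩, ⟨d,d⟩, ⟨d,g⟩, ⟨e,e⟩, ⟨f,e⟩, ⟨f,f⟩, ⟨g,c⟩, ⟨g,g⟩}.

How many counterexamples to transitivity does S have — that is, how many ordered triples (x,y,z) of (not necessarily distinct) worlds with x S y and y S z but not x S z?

Enumerating: (a,f,e), (b,a,f), (c,b,a), (d,g,c), (g,c,b).

5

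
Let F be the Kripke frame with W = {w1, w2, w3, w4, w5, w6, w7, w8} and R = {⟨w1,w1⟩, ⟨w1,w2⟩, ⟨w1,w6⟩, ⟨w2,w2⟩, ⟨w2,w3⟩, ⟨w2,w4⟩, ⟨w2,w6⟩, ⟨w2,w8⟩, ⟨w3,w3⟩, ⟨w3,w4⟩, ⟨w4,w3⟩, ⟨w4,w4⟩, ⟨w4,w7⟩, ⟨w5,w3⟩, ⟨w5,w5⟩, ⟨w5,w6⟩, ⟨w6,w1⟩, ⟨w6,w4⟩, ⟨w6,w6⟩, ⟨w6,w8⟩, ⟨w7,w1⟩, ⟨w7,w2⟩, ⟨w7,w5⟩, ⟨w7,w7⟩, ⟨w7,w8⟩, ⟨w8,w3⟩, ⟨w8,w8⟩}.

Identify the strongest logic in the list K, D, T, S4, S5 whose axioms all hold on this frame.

T

Serial (axiom D): yes — every world has a successor (e.g. w1 R w1).
Reflexive (axiom T): yes — every world is R-related to itself.
Transitive (axiom 4): no — w1 R w2 and w2 R w3, but not w1 R w3.
Euclidean (axiom 5): no — w1 R w6 and w1 R w2, but not w6 R w2.
So F validates K, D, T; S4 would additionally require R to be transitive. The strongest is T.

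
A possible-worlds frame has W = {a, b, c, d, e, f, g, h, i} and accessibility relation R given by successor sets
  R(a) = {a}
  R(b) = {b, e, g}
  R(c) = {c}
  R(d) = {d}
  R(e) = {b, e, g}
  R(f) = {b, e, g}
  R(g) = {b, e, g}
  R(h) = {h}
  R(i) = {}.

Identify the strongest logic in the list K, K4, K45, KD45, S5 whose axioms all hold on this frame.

K45

Transitive (axiom 4): yes — every two-step R-path is closed by a direct edge.
Euclidean (axiom 5): yes — any two successors of a common world are R-related.
Serial (axiom D): no — i has no R-successor.
Reflexive (axiom T): no — f is not related to itself.
So F validates K, K4, K45; KD45 would additionally require R to be serial. The strongest is K45.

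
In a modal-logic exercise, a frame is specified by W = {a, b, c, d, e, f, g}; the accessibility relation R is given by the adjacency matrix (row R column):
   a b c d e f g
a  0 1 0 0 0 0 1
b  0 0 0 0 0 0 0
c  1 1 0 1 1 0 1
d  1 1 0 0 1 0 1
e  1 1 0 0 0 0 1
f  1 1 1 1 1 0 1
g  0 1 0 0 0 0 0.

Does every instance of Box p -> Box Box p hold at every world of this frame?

Yes

The schema 4 characterises exactly the transitive frames.
Transitive: yes — every two-step R-path is closed by a direct edge.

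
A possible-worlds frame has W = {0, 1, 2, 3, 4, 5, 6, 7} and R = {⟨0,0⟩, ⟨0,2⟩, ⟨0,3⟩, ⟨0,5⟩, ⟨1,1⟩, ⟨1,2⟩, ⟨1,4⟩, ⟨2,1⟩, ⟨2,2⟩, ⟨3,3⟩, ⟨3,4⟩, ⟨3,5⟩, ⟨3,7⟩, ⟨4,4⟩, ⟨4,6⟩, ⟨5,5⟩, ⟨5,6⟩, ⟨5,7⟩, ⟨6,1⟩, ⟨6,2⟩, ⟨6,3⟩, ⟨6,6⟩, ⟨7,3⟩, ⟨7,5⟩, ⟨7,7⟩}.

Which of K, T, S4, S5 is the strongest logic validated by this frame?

Reflexive (axiom T): yes — every world is R-related to itself.
Transitive (axiom 4): no — 0 R 2 and 2 R 1, but not 0 R 1.
Euclidean (axiom 5): no — 0 R 2 and 0 R 3, but not 2 R 3.
So F validates K, T; S4 would additionally require R to be transitive. The strongest is T.

T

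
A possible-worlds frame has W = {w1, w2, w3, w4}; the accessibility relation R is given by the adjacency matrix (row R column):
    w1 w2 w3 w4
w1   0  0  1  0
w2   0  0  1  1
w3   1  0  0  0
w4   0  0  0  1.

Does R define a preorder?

No

Reflexive: no — w1 is not related to itself.
Transitive: no — w2 R w3 and w3 R w1, but not w2 R w1.
So R is not a preorder.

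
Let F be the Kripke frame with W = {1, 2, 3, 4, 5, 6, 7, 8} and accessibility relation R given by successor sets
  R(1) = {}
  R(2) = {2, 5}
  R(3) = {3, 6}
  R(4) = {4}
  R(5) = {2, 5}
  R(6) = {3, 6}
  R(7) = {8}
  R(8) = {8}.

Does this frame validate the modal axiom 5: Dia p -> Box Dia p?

The schema 5 characterises exactly the Euclidean frames.
Euclidean: yes — any two successors of a common world are R-related.

Yes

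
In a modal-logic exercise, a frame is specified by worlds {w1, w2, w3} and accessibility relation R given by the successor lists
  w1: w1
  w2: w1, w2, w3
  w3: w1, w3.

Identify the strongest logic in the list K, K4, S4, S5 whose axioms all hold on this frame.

Transitive (axiom 4): yes — every two-step R-path is closed by a direct edge.
Reflexive (axiom T): yes — every world is R-related to itself.
Euclidean (axiom 5): no — w2 R w1 and w2 R w3, but not w1 R w3.
So F validates K, K4, S4; S5 would additionally require R to be Euclidean. The strongest is S4.

S4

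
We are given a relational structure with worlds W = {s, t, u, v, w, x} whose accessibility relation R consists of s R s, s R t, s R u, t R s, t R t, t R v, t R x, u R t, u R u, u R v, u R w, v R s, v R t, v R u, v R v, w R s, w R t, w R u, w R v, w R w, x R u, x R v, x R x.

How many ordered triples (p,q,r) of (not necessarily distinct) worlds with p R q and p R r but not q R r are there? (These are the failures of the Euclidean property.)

Enumerating: (s,t,u), (s,u,s), (t,s,v), (t,s,x), (t,v,x), (t,x,s), (t,x,t), (u,t,u), (u,t,w), (u,v,w), (v,s,v), (v,t,u), … and 9 more.
Total: 21.

21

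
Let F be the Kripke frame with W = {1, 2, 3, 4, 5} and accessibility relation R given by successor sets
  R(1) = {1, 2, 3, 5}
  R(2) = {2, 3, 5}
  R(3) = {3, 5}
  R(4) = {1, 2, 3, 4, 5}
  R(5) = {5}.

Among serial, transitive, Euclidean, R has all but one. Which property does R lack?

Serial: yes — every world has a successor (e.g. 1 R 1).
Transitive: yes — every two-step R-path is closed by a direct edge.
Euclidean: no — 1 R 3 and 1 R 2, but not 3 R 2.
Only Euclidean fails.

Euclidean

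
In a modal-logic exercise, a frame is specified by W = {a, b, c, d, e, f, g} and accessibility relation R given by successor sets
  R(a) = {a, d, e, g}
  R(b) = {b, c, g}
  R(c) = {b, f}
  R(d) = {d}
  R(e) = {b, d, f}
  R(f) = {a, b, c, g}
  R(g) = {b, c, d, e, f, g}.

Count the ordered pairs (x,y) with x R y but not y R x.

Enumerating: (a,d), (a,e), (a,g), (e,b), (e,d), (e,f), (f,a), (f,b), (g,c), (g,d), (g,e).

11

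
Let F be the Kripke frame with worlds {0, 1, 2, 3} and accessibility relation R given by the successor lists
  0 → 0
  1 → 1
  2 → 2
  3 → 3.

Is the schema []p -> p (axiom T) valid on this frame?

Axiom T corresponds to the accessibility relation being reflexive.
Reflexive: yes — every world is R-related to itself.

Yes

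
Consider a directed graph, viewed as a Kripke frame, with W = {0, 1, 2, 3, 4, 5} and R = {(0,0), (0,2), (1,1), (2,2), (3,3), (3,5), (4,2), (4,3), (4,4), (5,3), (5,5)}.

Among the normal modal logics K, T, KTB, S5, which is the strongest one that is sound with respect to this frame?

Reflexive (axiom T): yes — every world is R-related to itself.
Symmetric (axiom B): no — 0 R 2 but not 2 R 0.
Euclidean (axiom 5): no — 4 R 2 and 4 R 3, but not 2 R 3.
So F validates K, T; KTB would additionally require R to be symmetric. The strongest is T.

T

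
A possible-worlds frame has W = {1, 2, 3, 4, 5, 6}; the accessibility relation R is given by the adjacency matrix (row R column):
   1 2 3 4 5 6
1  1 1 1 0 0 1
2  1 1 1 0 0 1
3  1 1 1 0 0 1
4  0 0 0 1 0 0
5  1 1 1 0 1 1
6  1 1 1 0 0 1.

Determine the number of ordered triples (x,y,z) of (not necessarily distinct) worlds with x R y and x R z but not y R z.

Enumerating: (5,1,5), (5,2,5), (5,3,5), (5,6,5).

4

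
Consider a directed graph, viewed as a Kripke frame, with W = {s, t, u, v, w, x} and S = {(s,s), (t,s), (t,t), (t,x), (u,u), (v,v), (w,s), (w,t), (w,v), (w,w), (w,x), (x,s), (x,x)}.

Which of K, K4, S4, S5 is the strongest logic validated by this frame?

S4

Transitive (axiom 4): yes — every two-step S-path is closed by a direct edge.
Reflexive (axiom T): yes — every world is S-related to itself.
Euclidean (axiom 5): no — t S s and t S x, but not s S x.
So F validates K, K4, S4; S5 would additionally require S to be Euclidean. The strongest is S4.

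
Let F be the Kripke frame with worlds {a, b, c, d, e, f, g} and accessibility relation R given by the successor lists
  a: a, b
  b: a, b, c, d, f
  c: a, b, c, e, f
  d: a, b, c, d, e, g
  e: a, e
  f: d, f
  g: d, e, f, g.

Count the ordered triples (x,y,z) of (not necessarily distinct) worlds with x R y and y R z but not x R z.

Enumerating: (a,b,c), (a,b,d), (a,b,f), (b,c,e), (b,d,e), (b,d,g), (c,b,d), (c,f,d), (d,b,f), (d,c,f), (d,g,f), (e,a,b), … and 9 more.
Total: 21.

21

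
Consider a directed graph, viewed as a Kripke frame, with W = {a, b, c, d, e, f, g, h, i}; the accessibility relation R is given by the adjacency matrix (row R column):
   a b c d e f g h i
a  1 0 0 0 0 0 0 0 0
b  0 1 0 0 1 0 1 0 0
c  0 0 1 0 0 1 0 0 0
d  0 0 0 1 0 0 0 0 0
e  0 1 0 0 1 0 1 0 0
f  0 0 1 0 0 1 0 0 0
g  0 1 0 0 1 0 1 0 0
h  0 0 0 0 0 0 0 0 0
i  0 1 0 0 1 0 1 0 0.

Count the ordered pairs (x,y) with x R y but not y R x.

3

Enumerating: (i,b), (i,e), (i,g).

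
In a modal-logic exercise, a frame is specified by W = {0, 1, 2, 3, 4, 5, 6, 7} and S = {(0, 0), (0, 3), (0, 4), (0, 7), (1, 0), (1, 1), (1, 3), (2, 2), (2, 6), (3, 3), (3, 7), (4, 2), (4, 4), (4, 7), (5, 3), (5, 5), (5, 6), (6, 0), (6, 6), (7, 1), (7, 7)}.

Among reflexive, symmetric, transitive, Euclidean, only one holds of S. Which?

reflexive

Reflexive: yes — every world is S-related to itself.
Symmetric: no — 0 S 3 but not 3 S 0.
Transitive: no — 0 S 4 and 4 S 2, but not 0 S 2.
Euclidean: no — 0 S 3 and 0 S 4, but not 3 S 4.
Only reflexive holds.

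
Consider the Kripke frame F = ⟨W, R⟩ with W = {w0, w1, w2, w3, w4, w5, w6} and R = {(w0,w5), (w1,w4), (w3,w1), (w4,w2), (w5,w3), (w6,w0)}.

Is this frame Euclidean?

Euclidean: no — w0 R w5 and w0 R w5, but not w5 R w5.

No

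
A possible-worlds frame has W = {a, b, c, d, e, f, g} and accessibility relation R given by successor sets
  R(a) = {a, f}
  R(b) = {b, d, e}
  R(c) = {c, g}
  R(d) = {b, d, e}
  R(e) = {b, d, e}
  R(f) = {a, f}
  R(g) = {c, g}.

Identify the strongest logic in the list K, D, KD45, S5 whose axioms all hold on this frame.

S5

Serial (axiom D): yes — every world has a successor (e.g. a R a).
Euclidean (axiom 5): yes — any two successors of a common world are R-related.
Transitive (axiom 4): yes — every two-step R-path is closed by a direct edge.
Reflexive (axiom T): yes — every world is R-related to itself.
So F validates K, D, KD45, S5. The strongest is S5.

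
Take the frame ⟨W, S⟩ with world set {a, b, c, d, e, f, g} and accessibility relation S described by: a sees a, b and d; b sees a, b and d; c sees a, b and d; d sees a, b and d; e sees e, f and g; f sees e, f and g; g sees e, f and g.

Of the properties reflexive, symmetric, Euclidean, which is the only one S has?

Euclidean

Reflexive: no — c is not related to itself.
Symmetric: no — c S a but not a S c.
Euclidean: yes — any two successors of a common world are S-related.
Only Euclidean holds.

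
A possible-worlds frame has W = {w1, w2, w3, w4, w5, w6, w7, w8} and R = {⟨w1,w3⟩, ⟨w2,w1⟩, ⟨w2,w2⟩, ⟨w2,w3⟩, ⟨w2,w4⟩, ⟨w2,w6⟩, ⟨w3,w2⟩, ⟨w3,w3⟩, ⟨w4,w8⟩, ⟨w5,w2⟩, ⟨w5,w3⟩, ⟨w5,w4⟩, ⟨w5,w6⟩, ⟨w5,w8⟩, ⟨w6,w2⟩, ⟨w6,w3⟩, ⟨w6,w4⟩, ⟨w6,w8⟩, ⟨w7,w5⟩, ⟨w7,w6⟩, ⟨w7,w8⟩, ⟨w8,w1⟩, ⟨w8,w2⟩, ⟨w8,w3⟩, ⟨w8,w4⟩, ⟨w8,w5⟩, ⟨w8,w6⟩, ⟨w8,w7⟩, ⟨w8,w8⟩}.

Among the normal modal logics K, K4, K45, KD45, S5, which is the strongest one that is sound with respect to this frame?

K

Transitive (axiom 4): no — w1 R w3 and w3 R w2, but not w1 R w2.
Euclidean (axiom 5): no — w2 R w1 and w2 R w4, but not w1 R w4.
Serial (axiom D): yes — every world has a successor (e.g. w1 R w3).
Reflexive (axiom T): no — w1 is not related to itself.
So F validates K; K4 would additionally require R to be transitive. The strongest is K.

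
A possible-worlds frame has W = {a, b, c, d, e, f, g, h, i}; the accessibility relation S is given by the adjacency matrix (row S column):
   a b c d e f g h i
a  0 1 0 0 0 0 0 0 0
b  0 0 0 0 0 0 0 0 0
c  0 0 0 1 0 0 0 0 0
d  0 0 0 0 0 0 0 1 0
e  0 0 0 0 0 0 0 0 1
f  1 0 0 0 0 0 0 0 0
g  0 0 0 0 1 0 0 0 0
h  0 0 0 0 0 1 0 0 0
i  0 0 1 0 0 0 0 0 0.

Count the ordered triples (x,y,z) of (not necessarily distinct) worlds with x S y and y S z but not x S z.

Enumerating: (c,d,h), (d,h,f), (e,i,c), (f,a,b), (g,e,i), (h,f,a), (i,c,d).

7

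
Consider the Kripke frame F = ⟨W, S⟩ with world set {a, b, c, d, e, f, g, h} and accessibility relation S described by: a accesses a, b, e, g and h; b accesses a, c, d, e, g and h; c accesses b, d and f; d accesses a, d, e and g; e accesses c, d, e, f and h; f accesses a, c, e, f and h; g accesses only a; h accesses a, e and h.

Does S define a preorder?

No

Reflexive: no — b is not related to itself.
Transitive: no — a S b and b S c, but not a S c.
So S is not a preorder.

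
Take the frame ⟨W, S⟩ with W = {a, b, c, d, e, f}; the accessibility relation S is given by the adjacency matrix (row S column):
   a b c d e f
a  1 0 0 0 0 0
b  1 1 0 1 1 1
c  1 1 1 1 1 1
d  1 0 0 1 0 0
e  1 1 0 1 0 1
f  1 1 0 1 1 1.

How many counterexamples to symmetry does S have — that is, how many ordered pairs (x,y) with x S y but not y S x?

Enumerating: (b,a), (b,d), (c,a), (c,b), (c,d), (c,e), (c,f), (d,a), (e,a), (e,d), (f,a), (f,d).

12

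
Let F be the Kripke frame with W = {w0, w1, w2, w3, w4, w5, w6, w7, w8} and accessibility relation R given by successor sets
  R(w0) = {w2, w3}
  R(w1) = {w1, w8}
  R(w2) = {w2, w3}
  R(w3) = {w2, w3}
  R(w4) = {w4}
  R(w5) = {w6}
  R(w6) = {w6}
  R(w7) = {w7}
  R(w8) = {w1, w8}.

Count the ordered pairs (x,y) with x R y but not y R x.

3

Enumerating: (w0,w2), (w0,w3), (w5,w6).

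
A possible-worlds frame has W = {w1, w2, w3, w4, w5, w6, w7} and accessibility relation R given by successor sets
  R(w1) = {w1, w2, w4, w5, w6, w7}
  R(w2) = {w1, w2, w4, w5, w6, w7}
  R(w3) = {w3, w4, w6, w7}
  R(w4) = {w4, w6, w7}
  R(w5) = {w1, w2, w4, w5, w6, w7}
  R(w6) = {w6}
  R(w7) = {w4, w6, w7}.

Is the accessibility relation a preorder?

Yes

Reflexive: yes — every world is R-related to itself.
Transitive: yes — every two-step R-path is closed by a direct edge.
So R is a preorder.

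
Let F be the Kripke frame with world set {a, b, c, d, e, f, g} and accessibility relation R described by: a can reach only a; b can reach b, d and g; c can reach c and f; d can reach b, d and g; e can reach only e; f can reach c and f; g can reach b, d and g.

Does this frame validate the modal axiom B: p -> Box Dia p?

Yes

By correspondence theory, B is valid on a frame iff R is symmetric.
Symmetric: yes — every pair in R has its reverse in R.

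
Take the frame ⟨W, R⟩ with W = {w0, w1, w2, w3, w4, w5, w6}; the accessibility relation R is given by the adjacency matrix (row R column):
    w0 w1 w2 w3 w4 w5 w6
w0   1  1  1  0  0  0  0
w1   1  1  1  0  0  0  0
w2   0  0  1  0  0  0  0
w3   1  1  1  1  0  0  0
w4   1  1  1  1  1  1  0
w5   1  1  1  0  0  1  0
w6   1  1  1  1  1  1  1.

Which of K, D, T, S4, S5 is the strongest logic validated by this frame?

Serial (axiom D): yes — every world has a successor (e.g. w0 R w0).
Reflexive (axiom T): yes — every world is R-related to itself.
Transitive (axiom 4): yes — every two-step R-path is closed by a direct edge.
Euclidean (axiom 5): no — w0 R w2 and w0 R w1, but not w2 R w1.
So F validates K, D, T, S4; S5 would additionally require R to be Euclidean. The strongest is S4.

S4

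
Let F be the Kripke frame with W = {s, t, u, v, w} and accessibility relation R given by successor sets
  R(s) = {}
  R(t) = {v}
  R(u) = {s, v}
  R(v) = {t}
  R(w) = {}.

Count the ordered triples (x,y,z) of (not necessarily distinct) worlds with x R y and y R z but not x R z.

Enumerating: (t,v,t), (u,v,t), (v,t,v).

3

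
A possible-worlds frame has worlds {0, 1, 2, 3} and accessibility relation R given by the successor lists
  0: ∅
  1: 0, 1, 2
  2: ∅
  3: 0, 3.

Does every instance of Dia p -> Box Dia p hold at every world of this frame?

No

By correspondence theory, 5 is valid on a frame iff R is Euclidean.
Euclidean: no — 1 R 0 and 1 R 2, but not 0 R 2.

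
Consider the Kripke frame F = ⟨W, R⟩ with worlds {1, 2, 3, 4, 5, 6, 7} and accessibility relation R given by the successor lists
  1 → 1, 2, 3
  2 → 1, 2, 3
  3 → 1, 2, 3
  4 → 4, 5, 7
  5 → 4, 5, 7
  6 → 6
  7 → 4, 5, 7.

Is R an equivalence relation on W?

Yes

Reflexive: yes — every world is R-related to itself.
Symmetric: yes — every pair in R has its reverse in R.
Transitive: yes — every two-step R-path is closed by a direct edge.
So R is an equivalence relation.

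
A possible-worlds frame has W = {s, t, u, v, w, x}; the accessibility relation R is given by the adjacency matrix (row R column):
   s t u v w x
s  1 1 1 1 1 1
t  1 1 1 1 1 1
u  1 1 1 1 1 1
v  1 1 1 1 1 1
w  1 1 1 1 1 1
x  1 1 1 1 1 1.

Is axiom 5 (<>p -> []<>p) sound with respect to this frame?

Yes

Axiom 5 corresponds to the accessibility relation being Euclidean.
Euclidean: yes — any two successors of a common world are R-related.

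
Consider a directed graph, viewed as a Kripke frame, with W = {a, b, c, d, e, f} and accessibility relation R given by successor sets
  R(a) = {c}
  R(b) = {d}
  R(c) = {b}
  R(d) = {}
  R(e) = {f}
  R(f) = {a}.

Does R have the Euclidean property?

Euclidean: no — a R c and a R c, but not c R c.

No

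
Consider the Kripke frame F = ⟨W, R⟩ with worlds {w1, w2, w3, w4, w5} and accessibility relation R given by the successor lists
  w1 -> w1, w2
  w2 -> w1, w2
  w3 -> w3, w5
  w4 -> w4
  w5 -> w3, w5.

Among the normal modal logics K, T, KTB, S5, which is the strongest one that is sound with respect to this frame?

Reflexive (axiom T): yes — every world is R-related to itself.
Symmetric (axiom B): yes — every pair in R has its reverse in R.
Euclidean (axiom 5): yes — any two successors of a common world are R-related.
So F validates K, T, KTB, S5. The strongest is S5.

S5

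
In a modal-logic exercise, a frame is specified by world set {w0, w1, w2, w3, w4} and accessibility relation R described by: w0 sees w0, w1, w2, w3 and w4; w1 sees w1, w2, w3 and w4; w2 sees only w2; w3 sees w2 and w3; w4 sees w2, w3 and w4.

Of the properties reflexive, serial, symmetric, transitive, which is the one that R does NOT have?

symmetric

Reflexive: yes — every world is R-related to itself.
Serial: yes — every world has a successor (e.g. w0 R w0).
Symmetric: no — w0 R w1 but not w1 R w0.
Transitive: yes — every two-step R-path is closed by a direct edge.
Only symmetric fails.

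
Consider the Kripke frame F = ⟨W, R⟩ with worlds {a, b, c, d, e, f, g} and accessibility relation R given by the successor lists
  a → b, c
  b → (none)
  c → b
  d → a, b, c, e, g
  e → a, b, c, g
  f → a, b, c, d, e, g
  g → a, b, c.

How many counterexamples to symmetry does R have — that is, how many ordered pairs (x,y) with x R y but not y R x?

Enumerating: (a,b), (a,c), (c,b), (d,a), (d,b), (d,c), (d,e), (d,g), (e,a), (e,b), (e,c), (e,g), … and 9 more.
Total: 21.

21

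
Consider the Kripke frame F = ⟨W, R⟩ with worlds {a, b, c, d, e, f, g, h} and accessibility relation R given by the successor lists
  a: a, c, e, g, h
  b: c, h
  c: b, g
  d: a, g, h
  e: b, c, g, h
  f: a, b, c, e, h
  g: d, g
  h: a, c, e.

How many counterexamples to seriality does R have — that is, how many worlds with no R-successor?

0

R is serial; there are no such worlds.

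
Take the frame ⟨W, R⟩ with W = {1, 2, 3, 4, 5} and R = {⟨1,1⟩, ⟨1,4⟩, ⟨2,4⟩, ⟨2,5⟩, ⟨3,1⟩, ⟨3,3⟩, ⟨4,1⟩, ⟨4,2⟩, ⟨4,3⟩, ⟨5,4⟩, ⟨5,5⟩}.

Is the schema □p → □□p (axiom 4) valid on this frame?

No

Axiom 4 corresponds to the accessibility relation being transitive.
Transitive: no — 1 R 4 and 4 R 2, but not 1 R 2.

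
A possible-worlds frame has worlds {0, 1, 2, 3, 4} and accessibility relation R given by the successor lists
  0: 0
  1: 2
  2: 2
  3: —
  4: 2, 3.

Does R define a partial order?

No

Reflexive: no — 1 is not related to itself.
Transitive: yes — every two-step R-path is closed by a direct edge.
Antisymmetric: yes — no distinct pair is related both ways.
So R is not a partial order.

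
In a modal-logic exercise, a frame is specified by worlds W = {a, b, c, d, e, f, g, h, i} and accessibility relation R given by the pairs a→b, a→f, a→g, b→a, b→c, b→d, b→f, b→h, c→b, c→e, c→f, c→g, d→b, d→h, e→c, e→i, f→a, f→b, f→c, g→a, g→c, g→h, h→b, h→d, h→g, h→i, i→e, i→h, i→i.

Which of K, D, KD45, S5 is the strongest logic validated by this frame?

D

Serial (axiom D): yes — every world has a successor (e.g. a R b).
Euclidean (axiom 5): no — a R b and a R g, but not b R g.
Transitive (axiom 4): no — a R b and b R c, but not a R c.
Reflexive (axiom T): no — a is not related to itself.
So F validates K, D; KD45 would additionally require R to be Euclidean and transitive. The strongest is D.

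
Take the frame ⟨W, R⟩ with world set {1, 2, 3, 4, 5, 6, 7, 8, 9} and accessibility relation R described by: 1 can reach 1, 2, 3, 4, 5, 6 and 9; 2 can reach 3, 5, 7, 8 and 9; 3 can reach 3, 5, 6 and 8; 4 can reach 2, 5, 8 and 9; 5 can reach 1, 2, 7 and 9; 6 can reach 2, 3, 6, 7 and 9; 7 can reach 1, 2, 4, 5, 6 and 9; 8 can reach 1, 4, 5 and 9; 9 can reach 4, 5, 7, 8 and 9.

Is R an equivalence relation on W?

No

Reflexive: no — 2 is not related to itself.
Symmetric: no — 1 R 2 but not 2 R 1.
Transitive: no — 1 R 2 and 2 R 7, but not 1 R 7.
So R is not an equivalence relation.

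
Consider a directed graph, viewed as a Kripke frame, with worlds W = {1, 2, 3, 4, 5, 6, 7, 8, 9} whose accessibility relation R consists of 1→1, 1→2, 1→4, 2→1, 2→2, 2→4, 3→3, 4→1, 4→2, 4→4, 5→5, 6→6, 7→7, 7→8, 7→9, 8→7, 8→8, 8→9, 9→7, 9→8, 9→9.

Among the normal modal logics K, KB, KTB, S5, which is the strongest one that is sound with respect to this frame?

S5

Symmetric (axiom B): yes — every pair in R has its reverse in R.
Reflexive (axiom T): yes — every world is R-related to itself.
Euclidean (axiom 5): yes — any two successors of a common world are R-related.
So F validates K, KB, KTB, S5. The strongest is S5.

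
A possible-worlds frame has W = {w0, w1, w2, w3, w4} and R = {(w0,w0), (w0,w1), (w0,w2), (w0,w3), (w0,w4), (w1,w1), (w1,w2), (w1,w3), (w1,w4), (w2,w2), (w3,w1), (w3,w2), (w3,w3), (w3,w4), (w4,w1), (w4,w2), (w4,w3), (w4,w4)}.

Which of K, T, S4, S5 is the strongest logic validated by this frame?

Reflexive (axiom T): yes — every world is R-related to itself.
Transitive (axiom 4): yes — every two-step R-path is closed by a direct edge.
Euclidean (axiom 5): no — w0 R w2 and w0 R w1, but not w2 R w1.
So F validates K, T, S4; S5 would additionally require R to be Euclidean. The strongest is S4.

S4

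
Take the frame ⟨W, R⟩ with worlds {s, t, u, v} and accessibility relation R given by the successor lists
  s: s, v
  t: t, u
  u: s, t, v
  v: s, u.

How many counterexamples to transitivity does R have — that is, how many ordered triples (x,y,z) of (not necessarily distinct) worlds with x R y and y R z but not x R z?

Enumerating: (s,v,u), (t,u,s), (t,u,v), (u,t,u), (u,v,u), (v,s,v), (v,u,t), (v,u,v).

8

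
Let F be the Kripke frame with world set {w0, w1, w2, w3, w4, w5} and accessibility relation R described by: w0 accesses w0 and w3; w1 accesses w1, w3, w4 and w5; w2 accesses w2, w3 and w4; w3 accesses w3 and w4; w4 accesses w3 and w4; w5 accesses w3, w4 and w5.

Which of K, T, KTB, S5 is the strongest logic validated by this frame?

T

Reflexive (axiom T): yes — every world is R-related to itself.
Symmetric (axiom B): no — w0 R w3 but not w3 R w0.
Euclidean (axiom 5): no — w1 R w3 and w1 R w5, but not w3 R w5.
So F validates K, T; KTB would additionally require R to be symmetric. The strongest is T.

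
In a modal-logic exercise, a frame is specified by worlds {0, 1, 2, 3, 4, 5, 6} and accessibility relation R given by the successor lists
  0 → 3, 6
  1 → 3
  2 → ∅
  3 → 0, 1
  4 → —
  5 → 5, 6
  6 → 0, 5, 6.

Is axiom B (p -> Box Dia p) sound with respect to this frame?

Yes

By correspondence theory, B is valid on a frame iff R is symmetric.
Symmetric: yes — every pair in R has its reverse in R.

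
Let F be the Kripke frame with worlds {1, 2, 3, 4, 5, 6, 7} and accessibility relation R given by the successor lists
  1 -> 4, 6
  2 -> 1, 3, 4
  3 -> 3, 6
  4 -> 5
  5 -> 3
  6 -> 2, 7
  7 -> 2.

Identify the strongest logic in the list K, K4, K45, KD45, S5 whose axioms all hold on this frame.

K

Transitive (axiom 4): no — 1 R 4 and 4 R 5, but not 1 R 5.
Euclidean (axiom 5): no — 1 R 4 and 1 R 6, but not 4 R 6.
Serial (axiom D): yes — every world has a successor (e.g. 1 R 4).
Reflexive (axiom T): no — 1 is not related to itself.
So F validates K; K4 would additionally require R to be transitive. The strongest is K.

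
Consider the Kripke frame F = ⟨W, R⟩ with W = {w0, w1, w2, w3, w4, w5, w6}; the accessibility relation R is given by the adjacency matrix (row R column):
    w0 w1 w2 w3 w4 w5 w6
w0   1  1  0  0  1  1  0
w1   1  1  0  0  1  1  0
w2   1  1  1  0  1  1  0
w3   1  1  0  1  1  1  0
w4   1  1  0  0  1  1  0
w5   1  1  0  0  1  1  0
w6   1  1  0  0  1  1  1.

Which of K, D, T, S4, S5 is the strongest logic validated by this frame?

Serial (axiom D): yes — every world has a successor (e.g. w0 R w0).
Reflexive (axiom T): yes — every world is R-related to itself.
Transitive (axiom 4): yes — every two-step R-path is closed by a direct edge.
Euclidean (axiom 5): no — w2 R w0 and w2 R w2, but not w0 R w2.
So F validates K, D, T, S4; S5 would additionally require R to be Euclidean. The strongest is S4.

S4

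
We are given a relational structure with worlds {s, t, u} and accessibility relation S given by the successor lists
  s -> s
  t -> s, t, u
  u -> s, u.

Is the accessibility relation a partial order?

Reflexive: yes — every world is S-related to itself.
Transitive: yes — every two-step S-path is closed by a direct edge.
Antisymmetric: yes — no distinct pair is related both ways.
So S is a partial order.

Yes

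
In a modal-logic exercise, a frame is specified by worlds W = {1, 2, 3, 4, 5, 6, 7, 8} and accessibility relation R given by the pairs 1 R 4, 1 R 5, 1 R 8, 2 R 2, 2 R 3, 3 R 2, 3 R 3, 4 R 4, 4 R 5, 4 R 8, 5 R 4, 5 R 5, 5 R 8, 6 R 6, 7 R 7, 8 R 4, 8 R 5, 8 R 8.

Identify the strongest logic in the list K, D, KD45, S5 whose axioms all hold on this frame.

Serial (axiom D): yes — every world has a successor (e.g. 1 R 4).
Euclidean (axiom 5): yes — any two successors of a common world are R-related.
Transitive (axiom 4): yes — every two-step R-path is closed by a direct edge.
Reflexive (axiom T): no — 1 is not related to itself.
So F validates K, D, KD45; S5 would additionally require R to be reflexive. The strongest is KD45.

KD45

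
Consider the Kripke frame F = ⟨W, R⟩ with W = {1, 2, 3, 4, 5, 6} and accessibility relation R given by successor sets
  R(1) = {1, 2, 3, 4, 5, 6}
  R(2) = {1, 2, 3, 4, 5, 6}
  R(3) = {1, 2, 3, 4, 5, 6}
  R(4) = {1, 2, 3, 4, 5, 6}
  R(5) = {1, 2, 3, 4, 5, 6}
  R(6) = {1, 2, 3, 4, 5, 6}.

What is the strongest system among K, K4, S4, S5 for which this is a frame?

Transitive (axiom 4): yes — every two-step R-path is closed by a direct edge.
Reflexive (axiom T): yes — every world is R-related to itself.
Euclidean (axiom 5): yes — any two successors of a common world are R-related.
So F validates K, K4, S4, S5. The strongest is S5.

S5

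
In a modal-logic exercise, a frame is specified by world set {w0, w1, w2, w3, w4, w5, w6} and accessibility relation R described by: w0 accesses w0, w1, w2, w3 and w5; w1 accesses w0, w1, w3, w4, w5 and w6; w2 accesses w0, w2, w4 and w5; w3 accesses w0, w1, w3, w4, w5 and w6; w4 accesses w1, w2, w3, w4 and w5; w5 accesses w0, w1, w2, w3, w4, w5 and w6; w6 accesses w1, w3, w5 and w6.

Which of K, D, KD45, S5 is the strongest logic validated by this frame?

D

Serial (axiom D): yes — every world has a successor (e.g. w0 R w0).
Euclidean (axiom 5): no — w0 R w1 and w0 R w2, but not w1 R w2.
Transitive (axiom 4): no — w0 R w1 and w1 R w4, but not w0 R w4.
Reflexive (axiom T): yes — every world is R-related to itself.
So F validates K, D; KD45 would additionally require R to be Euclidean and transitive. The strongest is D.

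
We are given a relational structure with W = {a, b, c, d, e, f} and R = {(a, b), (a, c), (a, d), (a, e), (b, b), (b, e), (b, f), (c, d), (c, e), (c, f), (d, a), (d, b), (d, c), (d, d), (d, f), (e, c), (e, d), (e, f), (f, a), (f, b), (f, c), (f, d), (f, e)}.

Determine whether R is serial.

Yes

Serial: yes — every world has a successor (e.g. a R b).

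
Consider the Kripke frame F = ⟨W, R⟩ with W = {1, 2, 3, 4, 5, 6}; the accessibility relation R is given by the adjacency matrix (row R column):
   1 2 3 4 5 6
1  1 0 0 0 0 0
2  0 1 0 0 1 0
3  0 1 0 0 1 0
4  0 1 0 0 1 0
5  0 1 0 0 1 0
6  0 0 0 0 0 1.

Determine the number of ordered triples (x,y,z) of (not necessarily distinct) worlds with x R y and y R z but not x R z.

R is transitive; there are no such tuples.

0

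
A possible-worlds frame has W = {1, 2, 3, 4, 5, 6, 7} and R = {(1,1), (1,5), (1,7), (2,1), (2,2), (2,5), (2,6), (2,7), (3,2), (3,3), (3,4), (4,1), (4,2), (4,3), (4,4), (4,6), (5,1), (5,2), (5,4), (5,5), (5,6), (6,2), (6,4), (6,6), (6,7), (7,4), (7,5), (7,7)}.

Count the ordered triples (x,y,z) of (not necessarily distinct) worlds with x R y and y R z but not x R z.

Enumerating: (1,5,2), (1,5,4), (1,5,6), (1,7,4), (2,5,4), (2,6,4), (2,7,4), (3,2,1), (3,2,5), (3,2,6), (3,2,7), (3,4,1), … and 22 more.
Total: 34.

34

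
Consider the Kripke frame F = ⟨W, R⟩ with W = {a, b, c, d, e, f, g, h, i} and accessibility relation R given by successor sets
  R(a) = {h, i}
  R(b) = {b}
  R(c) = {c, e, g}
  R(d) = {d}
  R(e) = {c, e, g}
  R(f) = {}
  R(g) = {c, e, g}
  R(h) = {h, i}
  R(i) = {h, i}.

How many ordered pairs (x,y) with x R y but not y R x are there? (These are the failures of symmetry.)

Enumerating: (a,h), (a,i).

2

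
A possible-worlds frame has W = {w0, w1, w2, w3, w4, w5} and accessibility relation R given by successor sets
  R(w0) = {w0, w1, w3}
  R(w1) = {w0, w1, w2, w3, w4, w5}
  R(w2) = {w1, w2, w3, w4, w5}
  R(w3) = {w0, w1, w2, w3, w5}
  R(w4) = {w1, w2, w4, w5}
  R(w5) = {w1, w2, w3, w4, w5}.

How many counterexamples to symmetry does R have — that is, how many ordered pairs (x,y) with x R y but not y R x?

R is symmetric; there are no such tuples.

0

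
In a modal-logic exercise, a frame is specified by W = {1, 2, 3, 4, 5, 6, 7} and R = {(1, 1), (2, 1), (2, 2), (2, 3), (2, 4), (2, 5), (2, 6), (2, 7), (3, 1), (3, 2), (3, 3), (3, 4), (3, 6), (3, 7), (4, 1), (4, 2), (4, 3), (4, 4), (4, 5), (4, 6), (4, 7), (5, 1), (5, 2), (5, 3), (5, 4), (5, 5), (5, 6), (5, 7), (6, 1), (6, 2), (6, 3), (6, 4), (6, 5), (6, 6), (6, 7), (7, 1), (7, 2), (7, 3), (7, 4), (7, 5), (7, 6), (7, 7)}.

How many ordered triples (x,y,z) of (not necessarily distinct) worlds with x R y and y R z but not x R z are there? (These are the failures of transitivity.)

Enumerating: (3,2,5), (3,4,5), (3,6,5), (3,7,5).

4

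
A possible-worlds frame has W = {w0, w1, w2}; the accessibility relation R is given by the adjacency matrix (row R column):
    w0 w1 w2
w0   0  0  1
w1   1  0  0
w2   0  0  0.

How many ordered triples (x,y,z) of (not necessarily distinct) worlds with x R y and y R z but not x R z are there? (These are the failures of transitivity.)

1

Enumerating: (w1,w0,w2).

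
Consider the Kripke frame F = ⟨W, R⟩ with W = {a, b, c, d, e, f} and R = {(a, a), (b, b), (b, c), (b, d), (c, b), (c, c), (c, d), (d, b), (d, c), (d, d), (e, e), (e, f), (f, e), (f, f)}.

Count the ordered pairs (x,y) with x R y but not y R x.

R is symmetric; there are no such tuples.

0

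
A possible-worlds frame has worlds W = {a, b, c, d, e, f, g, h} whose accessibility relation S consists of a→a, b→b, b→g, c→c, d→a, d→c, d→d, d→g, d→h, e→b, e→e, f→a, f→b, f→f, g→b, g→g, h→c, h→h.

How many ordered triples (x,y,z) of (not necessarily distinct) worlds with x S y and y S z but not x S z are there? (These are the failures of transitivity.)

3

Enumerating: (d,g,b), (e,b,g), (f,b,g).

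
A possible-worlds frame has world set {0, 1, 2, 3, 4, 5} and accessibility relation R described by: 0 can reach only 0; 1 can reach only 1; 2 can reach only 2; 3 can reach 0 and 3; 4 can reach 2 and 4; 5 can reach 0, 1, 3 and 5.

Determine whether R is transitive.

Yes

Transitive: yes — every two-step R-path is closed by a direct edge.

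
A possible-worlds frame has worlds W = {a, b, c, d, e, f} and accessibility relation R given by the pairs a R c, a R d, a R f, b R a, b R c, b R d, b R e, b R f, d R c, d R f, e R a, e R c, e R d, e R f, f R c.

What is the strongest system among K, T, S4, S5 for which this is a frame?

K

Reflexive (axiom T): no — a is not related to itself.
Transitive (axiom 4): yes — every two-step R-path is closed by a direct edge.
Euclidean (axiom 5): no — a R c and a R d, but not c R d.
So F validates K; T would additionally require R to be reflexive. The strongest is K.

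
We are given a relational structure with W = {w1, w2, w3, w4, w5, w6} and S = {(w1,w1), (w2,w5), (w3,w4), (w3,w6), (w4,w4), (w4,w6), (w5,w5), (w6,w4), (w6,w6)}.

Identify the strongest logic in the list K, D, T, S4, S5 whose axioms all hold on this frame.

Serial (axiom D): yes — every world has a successor (e.g. w1 S w1).
Reflexive (axiom T): no — w2 is not related to itself.
Transitive (axiom 4): yes — every two-step S-path is closed by a direct edge.
Euclidean (axiom 5): yes — any two successors of a common world are S-related.
So F validates K, D; T would additionally require S to be reflexive. The strongest is D.

D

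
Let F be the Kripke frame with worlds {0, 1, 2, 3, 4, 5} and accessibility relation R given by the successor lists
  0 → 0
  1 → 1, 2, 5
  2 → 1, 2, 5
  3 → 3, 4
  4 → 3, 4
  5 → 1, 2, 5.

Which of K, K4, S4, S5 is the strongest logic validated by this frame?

Transitive (axiom 4): yes — every two-step R-path is closed by a direct edge.
Reflexive (axiom T): yes — every world is R-related to itself.
Euclidean (axiom 5): yes — any two successors of a common world are R-related.
So F validates K, K4, S4, S5. The strongest is S5.

S5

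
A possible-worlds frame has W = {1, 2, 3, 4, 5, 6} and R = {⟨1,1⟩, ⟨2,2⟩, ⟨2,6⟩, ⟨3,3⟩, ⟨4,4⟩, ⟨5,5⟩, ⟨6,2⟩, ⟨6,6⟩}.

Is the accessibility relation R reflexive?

Reflexive: yes — every world is R-related to itself.

Yes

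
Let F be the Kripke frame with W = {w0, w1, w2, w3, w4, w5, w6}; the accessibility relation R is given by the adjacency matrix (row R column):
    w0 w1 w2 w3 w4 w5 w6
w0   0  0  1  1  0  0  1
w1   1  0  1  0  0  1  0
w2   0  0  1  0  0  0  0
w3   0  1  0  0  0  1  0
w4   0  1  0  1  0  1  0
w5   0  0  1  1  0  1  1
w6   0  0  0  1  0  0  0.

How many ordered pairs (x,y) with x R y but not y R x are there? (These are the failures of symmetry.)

Enumerating: (w0,w2), (w0,w3), (w0,w6), (w1,w0), (w1,w2), (w1,w5), (w3,w1), (w4,w1), (w4,w3), (w4,w5), (w5,w2), (w5,w6), (w6,w3).

13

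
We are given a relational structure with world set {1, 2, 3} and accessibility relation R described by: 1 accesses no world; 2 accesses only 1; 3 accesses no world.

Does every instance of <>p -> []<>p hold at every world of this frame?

By correspondence theory, 5 is valid on a frame iff R is Euclidean.
Euclidean: no — 2 R 1 and 2 R 1, but not 1 R 1.

No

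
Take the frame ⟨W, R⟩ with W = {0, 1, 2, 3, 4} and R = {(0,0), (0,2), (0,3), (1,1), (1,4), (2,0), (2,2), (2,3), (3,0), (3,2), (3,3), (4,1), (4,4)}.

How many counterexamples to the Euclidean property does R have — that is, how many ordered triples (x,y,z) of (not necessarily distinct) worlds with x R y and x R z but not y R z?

R is Euclidean; there are no such tuples.

0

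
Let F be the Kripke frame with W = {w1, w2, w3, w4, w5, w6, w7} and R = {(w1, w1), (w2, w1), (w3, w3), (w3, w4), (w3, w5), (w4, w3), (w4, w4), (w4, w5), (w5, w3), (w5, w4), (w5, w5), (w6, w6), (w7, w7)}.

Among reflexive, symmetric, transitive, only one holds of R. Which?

Reflexive: no — w2 is not related to itself.
Symmetric: no — w2 R w1 but not w1 R w2.
Transitive: yes — every two-step R-path is closed by a direct edge.
Only transitive holds.

transitive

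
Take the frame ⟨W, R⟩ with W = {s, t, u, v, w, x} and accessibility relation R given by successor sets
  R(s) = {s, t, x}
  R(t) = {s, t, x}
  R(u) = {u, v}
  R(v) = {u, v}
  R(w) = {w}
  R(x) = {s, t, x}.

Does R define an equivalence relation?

Yes

Reflexive: yes — every world is R-related to itself.
Symmetric: yes — every pair in R has its reverse in R.
Transitive: yes — every two-step R-path is closed by a direct edge.
So R is an equivalence relation.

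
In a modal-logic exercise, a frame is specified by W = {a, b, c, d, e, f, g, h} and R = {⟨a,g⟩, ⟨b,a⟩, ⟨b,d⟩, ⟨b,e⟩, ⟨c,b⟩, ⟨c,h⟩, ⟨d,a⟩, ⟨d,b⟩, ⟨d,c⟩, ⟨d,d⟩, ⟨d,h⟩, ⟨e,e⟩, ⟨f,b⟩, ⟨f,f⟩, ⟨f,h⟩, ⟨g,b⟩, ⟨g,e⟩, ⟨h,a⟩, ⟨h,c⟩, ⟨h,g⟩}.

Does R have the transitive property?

Transitive: no — a R g and g R b, but not a R b.

No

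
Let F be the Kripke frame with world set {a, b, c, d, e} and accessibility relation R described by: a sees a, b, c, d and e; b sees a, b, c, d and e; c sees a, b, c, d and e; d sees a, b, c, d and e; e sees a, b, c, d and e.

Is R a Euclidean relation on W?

Yes

Euclidean: yes — any two successors of a common world are R-related.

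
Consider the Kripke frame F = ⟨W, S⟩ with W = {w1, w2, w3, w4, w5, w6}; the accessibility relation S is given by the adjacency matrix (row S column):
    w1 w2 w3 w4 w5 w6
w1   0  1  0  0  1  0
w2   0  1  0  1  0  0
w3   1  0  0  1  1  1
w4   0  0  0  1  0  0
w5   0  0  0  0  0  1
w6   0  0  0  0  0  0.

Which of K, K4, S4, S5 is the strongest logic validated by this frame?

Transitive (axiom 4): no — w1 S w2 and w2 S w4, but not w1 S w4.
Reflexive (axiom T): no — w1 is not related to itself.
Euclidean (axiom 5): no — w1 S w2 and w1 S w5, but not w2 S w5.
So F validates K; K4 would additionally require S to be transitive. The strongest is K.

K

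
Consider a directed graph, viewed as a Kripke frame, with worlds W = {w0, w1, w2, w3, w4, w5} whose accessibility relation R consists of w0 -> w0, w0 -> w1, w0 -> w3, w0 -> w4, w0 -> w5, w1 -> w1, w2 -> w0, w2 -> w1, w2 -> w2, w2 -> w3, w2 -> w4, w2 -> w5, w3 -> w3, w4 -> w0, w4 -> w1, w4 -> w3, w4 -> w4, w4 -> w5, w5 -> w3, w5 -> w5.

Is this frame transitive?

Transitive: yes — every two-step R-path is closed by a direct edge.

Yes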